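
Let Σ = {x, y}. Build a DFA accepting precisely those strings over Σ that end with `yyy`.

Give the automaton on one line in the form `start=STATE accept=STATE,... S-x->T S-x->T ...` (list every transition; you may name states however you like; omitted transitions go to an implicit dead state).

start=s0 accept=s3 s0-x->s0 s0-y->s1 s1-x->s0 s1-y->s2 s2-x->s0 s2-y->s3 s3-x->s0 s3-y->s3

Let each state record the length of the longest suffix of the input read so far that is also a prefix of `yyy`. s1 means the last symbol is `y`; s2 means the last 2 symbols are `yy`; s3 means the last 3 symbols are `yyy`. Accept only at s3, where the string currently ends in `yyy`.
        x   y  
>  s0   s0  s1 
   s1   s0  s2 
   s2   s0  s3 
 * s3   s0  s3 
(> = start, * = accepting)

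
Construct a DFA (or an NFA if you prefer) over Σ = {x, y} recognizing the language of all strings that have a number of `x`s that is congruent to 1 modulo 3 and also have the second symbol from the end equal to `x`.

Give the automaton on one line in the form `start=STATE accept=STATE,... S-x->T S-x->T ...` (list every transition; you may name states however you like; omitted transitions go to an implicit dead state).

start=s0 accept=s3,s6 s0-x->s1 s0-y->s0 s1-x->s2 s1-y->s3 s2-x->s4 s2-y->s2 s3-x->s2 s3-y->s5 s4-x->s6 s4-y->s0 s5-x->s2 s5-y->s5 s6-x->s2 s6-y->s3

Handle the two conditions separately and then intersect. One (3 states) tracks the count of `x`s modulo 3; the other (7 states) tracks the last 2 symbols read. Each combined state is a pair, one component from each; accept when both components accept. Equivalent product states are then merged.
7 states suffice.
        x   y  
>  s0   s1  s0 
   s1   s2  s3 
   s2   s4  s2 
 * s3   s2  s5 
   s4   s6  s0 
   s5   s2  s5 
 * s6   s2  s3 
(> = start, * = accepting)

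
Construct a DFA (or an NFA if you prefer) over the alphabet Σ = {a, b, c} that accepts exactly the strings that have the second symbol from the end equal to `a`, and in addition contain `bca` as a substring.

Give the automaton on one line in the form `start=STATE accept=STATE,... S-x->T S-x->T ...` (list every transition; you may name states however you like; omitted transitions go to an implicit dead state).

start=q0 accept=q14,q15,q16 q0-a->q1 q0-b->q2 q0-c->q3 q1-a->q4 q1-b->q5 q1-c->q6 q2-a->q7 q2-b->q8 q2-c->q9 q3-a->q10 q3-b->q11 q3-c->q12 q4-a->q4 q4-b->q5 q4-c->q6 q5-a->q7 q5-b->q8 q5-c->q9 q6-a->q10 q6-b->q11 q6-c->q12 q7-a->q4 q7-b->q5 q7-c->q6 q8-a->q7 q8-b->q8 q8-c->q9 q9-a->q13 q9-b->q11 q9-c->q12 q10-a->q4 q10-b->q5 q10-c->q6 q11-a->q7 q11-b->q8 q11-c->q9 q12-a->q10 q12-b->q11 q12-c->q12 q13-a->q14 q13-b->q15 q13-c->q16 q14-a->q14 q14-b->q15 q14-c->q16 q15-a->q17 q15-b->q18 q15-c->q19 q16-a->q13 q16-b->q20 q16-c->q21 q17-a->q14 q17-b->q15 q17-c->q16 q18-a->q17 q18-b->q18 q18-c->q19 q19-a->q13 q19-b->q20 q19-c->q21 q20-a->q17 q20-b->q18 q20-c->q19 q21-a->q13 q21-b->q20 q21-c->q21

Handle the two conditions separately and then intersect. One (13 states) tracks the last 2 symbols read; the other (4 states) tracks whether and how much of `bca` has been seen. Each combined state is a pair, one component from each; accept when both components accept.
With 22 states:
          a    b    c  
>  q0     q1   q2   q3 
   q1     q4   q5   q6 
   q2     q7   q8   q9 
   q3    q10  q11  q12 
   q4     q4   q5   q6 
   q5     q7   q8   q9 
   q6    q10  q11  q12 
   q7     q4   q5   q6 
   q8     q7   q8   q9 
   q9    q13  q11  q12 
   q10    q4   q5   q6 
   q11    q7   q8   q9 
   q12   q10  q11  q12 
   q13   q14  q15  q16 
 * q14   q14  q15  q16 
 * q15   q17  q18  q19 
 * q16   q13  q20  q21 
   q17   q14  q15  q16 
   q18   q17  q18  q19 
   q19   q13  q20  q21 
   q20   q17  q18  q19 
   q21   q13  q20  q21 
(> = start, * = accepting)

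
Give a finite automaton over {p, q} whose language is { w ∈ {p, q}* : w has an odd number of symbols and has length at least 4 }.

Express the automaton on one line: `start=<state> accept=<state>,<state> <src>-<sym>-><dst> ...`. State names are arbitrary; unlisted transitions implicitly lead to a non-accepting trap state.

Handle the two conditions separately and then intersect. The first has 2 states tracking the input length modulo 2; the second has 6 states tracking the input length, saturating at 5. A product state is a pair (one from each), accepting exactly when both do. Minimizing collapses redundant product states.
6 states suffice.
        p   q  
>  S0   S1  S1 
   S1   S2  S2 
   S2   S3  S3 
   S3   S4  S4 
   S4   S5  S5 
 * S5   S4  S4 
(> = start, * = accepting)

start=S0 accept=S5 S0-p->S1 S0-q->S1 S1-p->S2 S1-q->S2 S2-p->S3 S2-q->S3 S3-p->S4 S3-q->S4 S4-p->S5 S4-q->S5 S5-p->S4 S5-q->S4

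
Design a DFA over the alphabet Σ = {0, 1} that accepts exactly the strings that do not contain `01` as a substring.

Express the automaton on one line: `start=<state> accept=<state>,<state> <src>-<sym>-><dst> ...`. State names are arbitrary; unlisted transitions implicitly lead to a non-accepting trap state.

start=S0 accept=S0,S1 S0-0->S1 S0-1->S0 S1-0->S1 S1-1->S2 S2-0->S2 S2-1->S2

Track partial matches of the forbidden pattern `01`. State S2 is a dead state reached once `01` has occurred; every other state accepts. S0 means no part of `01` is currently matched.
A 3-state machine:
        0   1  
>* S0   S1  S0 
 * S1   S1  S2 
   S2   S2  S2 
(> = start, * = accepting)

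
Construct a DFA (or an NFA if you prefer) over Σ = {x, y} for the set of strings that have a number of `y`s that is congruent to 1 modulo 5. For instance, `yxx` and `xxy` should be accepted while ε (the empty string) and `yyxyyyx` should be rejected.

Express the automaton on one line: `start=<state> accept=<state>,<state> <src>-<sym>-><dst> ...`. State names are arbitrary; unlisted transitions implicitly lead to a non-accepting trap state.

The only thing that matters is how many `y`s have appeared, reduced mod 5. Use one state per residue: S0 for 0, …, S4 for 4. Reading `y` moves to the next residue; anything else stays put. S1 is accepting.
5 states suffice.
        x   y  
>  S0   S0  S1 
 * S1   S1  S2 
   S2   S2  S3 
   S3   S3  S4 
   S4   S4  S0 
(> = start, * = accepting)

start=S0 accept=S1 S0-x->S0 S0-y->S1 S1-x->S1 S1-y->S2 S2-x->S2 S2-y->S3 S3-x->S3 S3-y->S4 S4-x->S4 S4-y->S0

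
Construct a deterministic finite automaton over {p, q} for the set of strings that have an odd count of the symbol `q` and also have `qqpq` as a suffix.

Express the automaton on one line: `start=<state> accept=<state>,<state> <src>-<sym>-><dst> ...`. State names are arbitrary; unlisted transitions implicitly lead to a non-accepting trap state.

Build one automaton per condition and run them in lockstep. The first has 2 states tracking the count of `q`s modulo 2; the second has 5 states tracking how much of the suffix `qqpq` has currently been matched. A product state is a pair (one from each), accepting exactly when both do.
10 states suffice.
        p   q  
>  s0   s0  s1 
   s1   s2  s3 
   s2   s2  s4 
   s3   s5  s6 
   s4   s0  s6 
   s5   s0  s7 
   s6   s8  s3 
 * s7   s2  s3 
   s8   s2  s9 
   s9   s0  s6 
(> = start, * = accepting)

start=s0 accept=s7 s0-p->s0 s0-q->s1 s1-p->s2 s1-q->s3 s2-p->s2 s2-q->s4 s3-p->s5 s3-q->s6 s4-p->s0 s4-q->s6 s5-p->s0 s5-q->s7 s6-p->s8 s6-q->s3 s7-p->s2 s7-q->s3 s8-p->s2 s8-q->s9 s9-p->s0 s9-q->s6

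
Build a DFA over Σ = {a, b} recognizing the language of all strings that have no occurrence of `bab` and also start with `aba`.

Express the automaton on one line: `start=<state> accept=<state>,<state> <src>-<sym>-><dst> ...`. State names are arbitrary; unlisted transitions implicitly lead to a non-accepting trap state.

start=s0 accept=s6,s8,s10 s0-a->s1 s0-b->s2 s1-a->s3 s1-b->s4 s2-a->s5 s2-b->s2 s3-a->s3 s3-b->s2 s4-a->s6 s4-b->s2 s5-a->s3 s5-b->s7 s6-a->s8 s6-b->s9 s7-a->s7 s7-b->s7 s8-a->s8 s8-b->s10 s9-a->s9 s9-b->s9 s10-a->s6 s10-b->s10

Run two small machines in parallel and take their product. The first has 4 states tracking partial matches of the forbidden pattern `bab`; the second has 5 states tracking whether the input so far still matches the prefix `aba`. A product state is a pair (one from each), accepting exactly when both do.
An 11-state machine:
          a    b  
>  s0     s1   s2 
   s1     s3   s4 
   s2     s5   s2 
   s3     s3   s2 
   s4     s6   s2 
   s5     s3   s7 
 * s6     s8   s9 
   s7     s7   s7 
 * s8     s8  s10 
   s9     s9   s9 
 * s10    s6  s10 
(> = start, * = accepting)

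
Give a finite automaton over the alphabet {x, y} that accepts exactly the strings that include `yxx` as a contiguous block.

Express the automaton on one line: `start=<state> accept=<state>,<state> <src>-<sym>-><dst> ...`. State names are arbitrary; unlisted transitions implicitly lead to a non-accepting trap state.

start=S0 accept=S3 S0-x->S0 S0-y->S1 S1-x->S2 S1-y->S1 S2-x->S3 S2-y->S1 S3-x->S3 S3-y->S3

States S0..S2 record the length of the longest prefix of `yxx` that matches the current input suffix. Reaching S3 means `yxx` has been seen, and we stay there forever. Accept from S3.
4 states suffice.
        x   y  
>  S0   S0  S1 
   S1   S2  S1 
   S2   S3  S1 
 * S3   S3  S3 
(> = start, * = accepting)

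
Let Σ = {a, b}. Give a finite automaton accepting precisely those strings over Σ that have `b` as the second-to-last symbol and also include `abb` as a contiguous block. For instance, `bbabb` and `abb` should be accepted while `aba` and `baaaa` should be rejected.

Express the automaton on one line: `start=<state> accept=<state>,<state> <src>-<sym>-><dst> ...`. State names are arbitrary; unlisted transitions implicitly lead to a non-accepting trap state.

Handle the two conditions separately and then intersect. One (7 states) tracks the last 2 symbols read; the other (4 states) tracks whether and how much of `abb` has been seen. Each combined state is a pair, one component from each; accept when both components accept. Equivalent product states are then merged.
With 7 states:
        a   b  
>  s0   s1  s0 
   s1   s1  s2 
   s2   s1  s3 
 * s3   s4  s3 
 * s4   s5  s6 
   s5   s5  s6 
   s6   s4  s3 
(> = start, * = accepting)

start=s0 accept=s3,s4 s0-a->s1 s0-b->s0 s1-a->s1 s1-b->s2 s2-a->s1 s2-b->s3 s3-a->s4 s3-b->s3 s4-a->s5 s4-b->s6 s5-a->s5 s5-b->s6 s6-a->s4 s6-b->s3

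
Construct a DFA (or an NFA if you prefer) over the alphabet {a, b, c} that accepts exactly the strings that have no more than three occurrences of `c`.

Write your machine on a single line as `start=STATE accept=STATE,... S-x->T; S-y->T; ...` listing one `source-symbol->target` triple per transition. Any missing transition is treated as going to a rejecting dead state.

start=s0; accept=s0,s1,s2,s3; s0-a->s0; s0-b->s0; s0-c->s1; s1-a->s1; s1-b->s1; s1-c->s2; s2-a->s2; s2-b->s2; s2-c->s3; s3-a->s3; s3-b->s3; s3-c->s4; s4-a->s4; s4-b->s4; s4-c->s4

Only the number of `c`s matters, and only up to 4. Make a chain s0 → s1 → s2 → s3 → s4 advanced by each `c` (with s4 absorbing); every other symbol self-loops. The accepting set is {s0, s1, s2, s3}.
        a   b   c  
>* s0   s0  s0  s1 
 * s1   s1  s1  s2 
 * s2   s2  s2  s3 
 * s3   s3  s3  s4 
   s4   s4  s4  s4 
(> = start, * = accepting)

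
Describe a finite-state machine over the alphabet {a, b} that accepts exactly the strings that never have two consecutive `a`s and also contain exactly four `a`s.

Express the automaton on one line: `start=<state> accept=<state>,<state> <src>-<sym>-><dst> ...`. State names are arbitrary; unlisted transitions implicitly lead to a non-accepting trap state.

Run two small machines in parallel and take their product. One (3 states) tracks partial matches of the forbidden pattern `aa`; the other (6 states) tracks the count of `a`s, saturating at 5. Each combined state is a pair, one component from each; accept when both components accept. Minimizing collapses redundant product states.
        a   b  
>  S0   S1  S0 
   S1   S2  S3 
   S2   S2  S2 
   S3   S4  S3 
   S4   S2  S5 
   S5   S6  S5 
   S6   S2  S7 
   S7   S8  S7 
 * S8   S2  S8 
(> = start, * = accepting)

start=S0 accept=S8 S0-a->S1 S0-b->S0 S1-a->S2 S1-b->S3 S2-a->S2 S2-b->S2 S3-a->S4 S3-b->S3 S4-a->S2 S4-b->S5 S5-a->S6 S5-b->S5 S6-a->S2 S6-b->S7 S7-a->S8 S7-b->S7 S8-a->S2 S8-b->S8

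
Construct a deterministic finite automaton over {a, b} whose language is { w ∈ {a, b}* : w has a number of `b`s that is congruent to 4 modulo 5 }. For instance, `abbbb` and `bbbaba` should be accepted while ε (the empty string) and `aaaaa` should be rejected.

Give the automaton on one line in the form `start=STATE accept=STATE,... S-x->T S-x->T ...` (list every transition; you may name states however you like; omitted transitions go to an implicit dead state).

start=q0 accept=q4 q0-a->q0 q0-b->q1 q1-a->q1 q1-b->q2 q2-a->q2 q2-b->q3 q3-a->q3 q3-b->q4 q4-a->q4 q4-b->q0

The only thing that matters is how many `b`s have appeared, reduced mod 5. Use one state per residue: q0 for 0, …, q4 for 4. Reading `b` moves to the next residue; anything else stays put. q4 is accepting.
A 5-state machine:
        a   b  
>  q0   q0  q1 
   q1   q1  q2 
   q2   q2  q3 
   q3   q3  q4 
 * q4   q4  q0 
(> = start, * = accepting)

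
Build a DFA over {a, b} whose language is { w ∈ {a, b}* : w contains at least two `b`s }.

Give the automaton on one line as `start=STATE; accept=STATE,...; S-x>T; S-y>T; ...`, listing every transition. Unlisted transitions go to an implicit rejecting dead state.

start=q0; accept=q2,q3; q0-a>q0; q0-b>q1; q1-a>q1; q1-b>q2; q2-a>q2; q2-b>q3; q3-a>q3; q3-b>q3

Only the number of `b`s matters, and only up to 3. Make a chain q0 → q1 → q2 → q3 advanced by each `b` (with q3 absorbing); every other symbol self-loops. The accepting set is {q2, q3}.
4 states suffice.
        a   b  
>  q0   q0  q1 
   q1   q1  q2 
 * q2   q2  q3 
 * q3   q3  q3 
(> = start, * = accepting)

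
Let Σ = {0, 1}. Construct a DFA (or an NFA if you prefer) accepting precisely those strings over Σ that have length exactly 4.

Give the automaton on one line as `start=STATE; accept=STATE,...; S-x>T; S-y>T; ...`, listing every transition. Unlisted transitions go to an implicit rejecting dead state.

start=q0; accept=q4; q0-0>q1; q0-1>q1; q1-0>q2; q1-1>q2; q2-0>q3; q2-1>q3; q3-0>q4; q3-1>q4; q4-0>q5; q4-1>q5; q5-0>q5; q5-1>q5

Count input length up to 5: every symbol moves from q0 toward q5, which means 'more than 4' and absorbs. Accept from {q4}.
        0   1  
>  q0   q1  q1 
   q1   q2  q2 
   q2   q3  q3 
   q3   q4  q4 
 * q4   q5  q5 
   q5   q5  q5 
(> = start, * = accepting)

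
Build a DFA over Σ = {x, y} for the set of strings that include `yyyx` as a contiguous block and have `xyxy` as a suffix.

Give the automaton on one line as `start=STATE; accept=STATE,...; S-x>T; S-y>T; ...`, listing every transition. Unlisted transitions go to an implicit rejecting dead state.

Handle the two conditions separately and then intersect. One (5 states) tracks whether and how much of `yyyx` has been seen; the other (5 states) tracks how much of the suffix `xyxy` has currently been matched. Each combined state is a pair, one component from each; accept when both components accept.
13 states suffice.
          x    y  
>  q0     q1   q2 
   q1     q1   q3 
   q2     q1   q4 
   q3     q5   q4 
   q4     q1   q6 
   q5     q1   q7 
   q6     q8   q6 
   q7     q5   q4 
   q8     q8   q9 
   q9    q10  q11 
   q10    q8  q12 
   q11    q8  q11 
 * q12   q10  q11 
(> = start, * = accepting)

start=q0; accept=q12; q0-x>q1; q0-y>q2; q1-x>q1; q1-y>q3; q2-x>q1; q2-y>q4; q3-x>q5; q3-y>q4; q4-x>q1; q4-y>q6; q5-x>q1; q5-y>q7; q6-x>q8; q6-y>q6; q7-x>q5; q7-y>q4; q8-x>q8; q8-y>q9; q9-x>q10; q9-y>q11; q10-x>q8; q10-y>q12; q11-x>q8; q11-y>q11; q12-x>q10; q12-y>q11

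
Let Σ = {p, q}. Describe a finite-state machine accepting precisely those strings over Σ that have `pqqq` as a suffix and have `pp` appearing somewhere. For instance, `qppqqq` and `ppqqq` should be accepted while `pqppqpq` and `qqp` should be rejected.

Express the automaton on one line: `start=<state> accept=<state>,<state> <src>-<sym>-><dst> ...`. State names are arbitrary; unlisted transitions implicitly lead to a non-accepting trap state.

start=S0 accept=S8 S0-p->S1 S0-q->S0 S1-p->S2 S1-q->S3 S2-p->S2 S2-q->S4 S3-p->S1 S3-q->S5 S4-p->S2 S4-q->S6 S5-p->S1 S5-q->S7 S6-p->S2 S6-q->S8 S7-p->S1 S7-q->S0 S8-p->S2 S8-q->S9 S9-p->S2 S9-q->S9

Handle the two conditions separately and then intersect. The first has 5 states tracking how much of the suffix `pqqq` has currently been matched; the second has 3 states tracking whether and how much of `pp` has been seen. A product state is a pair (one from each), accepting exactly when both do.
With 10 states:
        p   q  
>  S0   S1  S0 
   S1   S2  S3 
   S2   S2  S4 
   S3   S1  S5 
   S4   S2  S6 
   S5   S1  S7 
   S6   S2  S8 
   S7   S1  S0 
 * S8   S2  S9 
   S9   S2  S9 
(> = start, * = accepting)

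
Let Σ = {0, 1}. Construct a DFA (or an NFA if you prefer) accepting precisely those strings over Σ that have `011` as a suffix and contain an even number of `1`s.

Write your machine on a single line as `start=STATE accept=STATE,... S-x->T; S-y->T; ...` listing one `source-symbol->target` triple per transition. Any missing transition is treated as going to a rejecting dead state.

Run two small machines in parallel and take their product. One (4 states) tracks how much of the suffix `011` has currently been matched; the other (2 states) tracks the count of `1`s modulo 2. Each combined state is a pair, one component from each; accept when both components accept.
An 8-state machine:
       0  1 
>  A   B  C 
   B   B  D 
   C   E  A 
   D   E  F 
   E   E  G 
 * F   B  C 
   G   B  H 
   H   E  A 
(> = start, * = accepting)

start=A; accept=F; A-0->B; A-1->C; B-0->B; B-1->D; C-0->E; C-1->A; D-0->E; D-1->F; E-0->E; E-1->G; F-0->B; F-1->C; G-0->B; G-1->H; H-0->E; H-1->A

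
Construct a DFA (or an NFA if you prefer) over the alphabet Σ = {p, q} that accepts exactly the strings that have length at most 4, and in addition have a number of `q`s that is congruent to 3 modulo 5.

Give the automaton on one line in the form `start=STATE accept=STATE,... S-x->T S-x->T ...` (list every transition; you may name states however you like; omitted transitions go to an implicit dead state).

start=S0 accept=S7,S8 S0-p->S1 S0-q->S2 S1-p->S3 S1-q->S4 S2-p->S4 S2-q->S5 S3-p->S3 S3-q->S3 S4-p->S3 S4-q->S6 S5-p->S6 S5-q->S7 S6-p->S3 S6-q->S8 S7-p->S8 S7-q->S3 S8-p->S3 S8-q->S3

Handle the two conditions separately and then intersect. The first has 6 states tracking the input length, saturating at 5; the second has 5 states tracking the count of `q`s modulo 5. A product state is a pair (one from each), accepting exactly when both do. Equivalent product states are then merged.
        p   q  
>  S0   S1  S2 
   S1   S3  S4 
   S2   S4  S5 
   S3   S3  S3 
   S4   S3  S6 
   S5   S6  S7 
   S6   S3  S8 
 * S7   S8  S3 
 * S8   S3  S3 
(> = start, * = accepting)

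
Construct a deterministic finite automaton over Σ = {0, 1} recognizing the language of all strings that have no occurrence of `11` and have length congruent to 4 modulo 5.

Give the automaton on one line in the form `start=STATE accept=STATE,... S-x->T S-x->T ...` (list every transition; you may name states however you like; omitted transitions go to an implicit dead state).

Run two small machines in parallel and take their product. One (3 states) tracks partial matches of the forbidden pattern `11`; the other (5 states) tracks the input length modulo 5. Each combined state is a pair, one component from each; accept when both components accept. After merging equivalent states the machine shrinks.
11 states suffice.
       0  1 
>  A   B  C 
   B   D  E 
   C   D  F 
   D   G  H 
   E   G  F 
   F   F  F 
   G   I  J 
   H   I  F 
 * I   A  K 
 * J   A  F 
   K   B  F 
(> = start, * = accepting)

start=A accept=I,J A-0->B A-1->C B-0->D B-1->E C-0->D C-1->F D-0->G D-1->H E-0->G E-1->F F-0->F F-1->F G-0->I G-1->J H-0->I H-1->F I-0->A I-1->K J-0->A J-1->F K-0->B K-1->F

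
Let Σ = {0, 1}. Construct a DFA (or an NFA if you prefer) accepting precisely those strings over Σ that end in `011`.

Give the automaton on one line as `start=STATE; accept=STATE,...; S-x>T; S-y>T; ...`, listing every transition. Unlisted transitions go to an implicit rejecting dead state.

Let each state record the length of the longest suffix of the input read so far that is also a prefix of `011`. q1 means the last symbol is `0`; q2 means the last 2 symbols are `01`; q3 means the last 3 symbols are `011`. Accept only at q3, where the string currently ends in `011`.
        0   1  
>  q0   q1  q0 
   q1   q1  q2 
   q2   q1  q3 
 * q3   q1  q0 
(> = start, * = accepting)

start=q0; accept=q3; q0-0>q1; q0-1>q0; q1-0>q1; q1-1>q2; q2-0>q1; q2-1>q3; q3-0>q1; q3-1>q0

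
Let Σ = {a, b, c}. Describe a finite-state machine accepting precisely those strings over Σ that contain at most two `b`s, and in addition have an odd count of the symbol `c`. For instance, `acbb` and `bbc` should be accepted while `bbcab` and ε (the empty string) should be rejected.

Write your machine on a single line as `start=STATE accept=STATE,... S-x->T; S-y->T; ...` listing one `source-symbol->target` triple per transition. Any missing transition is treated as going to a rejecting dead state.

start=q0; accept=q2,q4,q6; q0-a->q0; q0-b->q1; q0-c->q2; q1-a->q1; q1-b->q3; q1-c->q4; q2-a->q2; q2-b->q4; q2-c->q0; q3-a->q3; q3-b->q5; q3-c->q6; q4-a->q4; q4-b->q6; q4-c->q1; q5-a->q5; q5-b->q5; q5-c->q7; q6-a->q6; q6-b->q7; q6-c->q3; q7-a->q7; q7-b->q7; q7-c->q5

Build one automaton per condition and run them in lockstep. One (4 states) tracks the count of `b`s, saturating at 3; the other (2 states) tracks the count of `c`s modulo 2. Each combined state is a pair, one component from each; accept when both components accept.
An 8-state machine:
        a   b   c  
>  q0   q0  q1  q2 
   q1   q1  q3  q4 
 * q2   q2  q4  q0 
   q3   q3  q5  q6 
 * q4   q4  q6  q1 
   q5   q5  q5  q7 
 * q6   q6  q7  q3 
   q7   q7  q7  q5 
(> = start, * = accepting)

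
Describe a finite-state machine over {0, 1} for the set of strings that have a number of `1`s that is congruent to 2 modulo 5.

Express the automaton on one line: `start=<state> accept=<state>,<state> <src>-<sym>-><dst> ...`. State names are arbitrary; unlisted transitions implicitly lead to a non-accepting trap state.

start=q0 accept=q2 q0-0->q0 q0-1->q1 q1-0->q1 q1-1->q2 q2-0->q2 q2-1->q3 q3-0->q3 q3-1->q4 q4-0->q4 q4-1->q0

Keep the running count of `1`s modulo 5: each `1` advances along the cycle q0 → q1 → q2 → q3 → q4 → q0 while other symbols loop. Accept at q2.
With 5 states:
        0   1  
>  q0   q0  q1 
   q1   q1  q2 
 * q2   q2  q3 
   q3   q3  q4 
   q4   q4  q0 
(> = start, * = accepting)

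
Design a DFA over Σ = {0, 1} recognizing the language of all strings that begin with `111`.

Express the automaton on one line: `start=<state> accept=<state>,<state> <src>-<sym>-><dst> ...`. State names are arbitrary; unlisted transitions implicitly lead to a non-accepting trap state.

Walk along `111` while the input agrees: from s0 take `1` to s1, and so on. Any deviation drops to the rejecting sink s4. Once s3 is reached the prefix is confirmed and every continuation is accepted.
A 5-state machine:
        0   1  
>  s0   s4  s1 
   s1   s4  s2 
   s2   s4  s3 
 * s3   s3  s3 
   s4   s4  s4 
(> = start, * = accepting)

start=s0 accept=s3 s0-0->s4 s0-1->s1 s1-0->s4 s1-1->s2 s2-0->s4 s2-1->s3 s3-0->s3 s3-1->s3 s4-0->s4 s4-1->s4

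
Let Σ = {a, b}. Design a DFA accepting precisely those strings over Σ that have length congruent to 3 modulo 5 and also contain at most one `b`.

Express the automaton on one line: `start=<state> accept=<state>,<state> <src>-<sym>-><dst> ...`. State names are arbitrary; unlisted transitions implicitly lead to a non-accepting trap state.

Run two small machines in parallel and take their product. One (5 states) tracks the input length modulo 5; the other (3 states) tracks the count of `b`s, saturating at 2. Each combined state is a pair, one component from each; accept when both components accept.
          a    b  
>  q0     q1   q2 
   q1     q3   q4 
   q2     q4   q5 
   q3     q6   q7 
   q4     q7   q8 
   q5     q8   q8 
 * q6     q9  q10 
 * q7    q10  q11 
   q8    q11  q11 
   q9     q0  q12 
   q10   q12  q13 
   q11   q13  q13 
   q12    q2  q14 
   q13   q14  q14 
   q14    q5   q5 
(> = start, * = accepting)

start=q0 accept=q6,q7 q0-a->q1 q0-b->q2 q1-a->q3 q1-b->q4 q2-a->q4 q2-b->q5 q3-a->q6 q3-b->q7 q4-a->q7 q4-b->q8 q5-a->q8 q5-b->q8 q6-a->q9 q6-b->q10 q7-a->q10 q7-b->q11 q8-a->q11 q8-b->q11 q9-a->q0 q9-b->q12 q10-a->q12 q10-b->q13 q11-a->q13 q11-b->q13 q12-a->q2 q12-b->q14 q13-a->q14 q13-b->q14 q14-a->q5 q14-b->q5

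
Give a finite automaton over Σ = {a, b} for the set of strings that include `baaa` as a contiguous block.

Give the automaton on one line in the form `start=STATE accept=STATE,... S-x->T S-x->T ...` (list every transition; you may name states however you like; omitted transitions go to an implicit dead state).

start=q0 accept=q4 q0-a->q0 q0-b->q1 q1-a->q2 q1-b->q1 q2-a->q3 q2-b->q1 q3-a->q4 q3-b->q1 q4-a->q4 q4-b->q4

Track how much of `baaa` has been matched so far: state q0 is no progress, q4 is the absorbing accept state reached once `baaa` has occurred. Intermediate states record partial matches; on a mismatch, fall back to the longest reusable overlap.
With 5 states:
        a   b  
>  q0   q0  q1 
   q1   q2  q1 
   q2   q3  q1 
   q3   q4  q1 
 * q4   q4  q4 
(> = start, * = accepting)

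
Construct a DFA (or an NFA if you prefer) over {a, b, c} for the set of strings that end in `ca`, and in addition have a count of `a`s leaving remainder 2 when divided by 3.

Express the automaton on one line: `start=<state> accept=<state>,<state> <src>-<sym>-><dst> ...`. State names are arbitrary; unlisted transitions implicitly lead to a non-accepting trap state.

Build one automaton per condition and run them in lockstep. One (3 states) tracks how much of the suffix `ca` has currently been matched; the other (3 states) tracks the count of `a`s modulo 3. Each combined state is a pair, one component from each; accept when both components accept.
9 states suffice.
        a   b   c  
>  q0   q1  q0  q2 
   q1   q3  q1  q4 
   q2   q5  q0  q2 
   q3   q0  q3  q6 
   q4   q7  q1  q4 
   q5   q3  q1  q4 
   q6   q8  q3  q6 
 * q7   q0  q3  q6 
   q8   q1  q0  q2 
(> = start, * = accepting)

start=q0 accept=q7 q0-a->q1 q0-b->q0 q0-c->q2 q1-a->q3 q1-b->q1 q1-c->q4 q2-a->q5 q2-b->q0 q2-c->q2 q3-a->q0 q3-b->q3 q3-c->q6 q4-a->q7 q4-b->q1 q4-c->q4 q5-a->q3 q5-b->q1 q5-c->q4 q6-a->q8 q6-b->q3 q6-c->q6 q7-a->q0 q7-b->q3 q7-c->q6 q8-a->q1 q8-b->q0 q8-c->q2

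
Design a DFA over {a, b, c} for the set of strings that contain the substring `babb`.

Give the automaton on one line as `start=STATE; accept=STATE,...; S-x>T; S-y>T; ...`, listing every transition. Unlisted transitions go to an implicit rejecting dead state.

Track how much of `babb` has been matched so far: state s0 is no progress, s4 is the absorbing accept state reached once `babb` has occurred. Intermediate states record partial matches; on a mismatch, fall back to the longest reusable overlap.
        a   b   c  
>  s0   s0  s1  s0 
   s1   s2  s1  s0 
   s2   s0  s3  s0 
   s3   s2  s4  s0 
 * s4   s4  s4  s4 
(> = start, * = accepting)

start=s0; accept=s4; s0-a>s0; s0-b>s1; s0-c>s0; s1-a>s2; s1-b>s1; s1-c>s0; s2-a>s0; s2-b>s3; s2-c>s0; s3-a>s2; s3-b>s4; s3-c>s0; s4-a>s4; s4-b>s4; s4-c>s4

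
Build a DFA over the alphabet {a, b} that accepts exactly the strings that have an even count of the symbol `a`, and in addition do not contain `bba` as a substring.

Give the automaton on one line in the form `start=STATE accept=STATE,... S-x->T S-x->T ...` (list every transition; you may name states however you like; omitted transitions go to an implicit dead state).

start=s0 accept=s0,s2,s4 s0-a->s1 s0-b->s2 s1-a->s0 s1-b->s3 s2-a->s1 s2-b->s4 s3-a->s0 s3-b->s5 s4-a->s5 s4-b->s4 s5-a->s5 s5-b->s5

Handle the two conditions separately and then intersect. One (2 states) tracks the count of `a`s modulo 2; the other (4 states) tracks partial matches of the forbidden pattern `bba`. Each combined state is a pair, one component from each; accept when both components accept. After merging equivalent states the machine shrinks.
A 6-state machine:
        a   b  
>* s0   s1  s2 
   s1   s0  s3 
 * s2   s1  s4 
   s3   s0  s5 
 * s4   s5  s4 
   s5   s5  s5 
(> = start, * = accepting)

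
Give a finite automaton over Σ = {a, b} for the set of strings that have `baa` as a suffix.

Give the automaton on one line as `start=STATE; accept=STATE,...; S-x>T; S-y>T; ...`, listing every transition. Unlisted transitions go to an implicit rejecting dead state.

start=q0; accept=q3; q0-a>q0; q0-b>q1; q1-a>q2; q1-b>q1; q2-a>q3; q2-b>q1; q3-a>q0; q3-b>q1

Remember how much of `baa` the current input suffix matches. State q0 means no match yet; q1 means the last symbol is `b`; q2 means the last 2 symbols are `ba`; q3 means the last 3 symbols are `baa`. Only q3 accepts. On a mismatch, fall back to the longest proper suffix that is still a prefix of `baa`.
        a   b  
>  q0   q0  q1 
   q1   q2  q1 
   q2   q3  q1 
 * q3   q0  q1 
(> = start, * = accepting)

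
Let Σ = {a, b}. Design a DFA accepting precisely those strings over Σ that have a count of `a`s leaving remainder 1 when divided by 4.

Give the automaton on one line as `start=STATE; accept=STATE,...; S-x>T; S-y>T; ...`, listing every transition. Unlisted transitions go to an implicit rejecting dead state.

Keep the running count of `a`s modulo 4: each `a` advances along the cycle q0 → q1 → q2 → q3 → q0 while other symbols loop. Accept at q1.
        a   b  
>  q0   q1  q0 
 * q1   q2  q1 
   q2   q3  q2 
   q3   q0  q3 
(> = start, * = accepting)

start=q0; accept=q1; q0-a>q1; q0-b>q0; q1-a>q2; q1-b>q1; q2-a>q3; q2-b>q2; q3-a>q0; q3-b>q3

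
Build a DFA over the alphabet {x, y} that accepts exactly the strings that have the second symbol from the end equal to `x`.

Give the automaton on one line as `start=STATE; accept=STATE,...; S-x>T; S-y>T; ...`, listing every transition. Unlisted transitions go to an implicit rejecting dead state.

start=s0; accept=s3,s4; s0-x>s1; s0-y>s2; s1-x>s3; s1-y>s4; s2-x>s5; s2-y>s6; s3-x>s3; s3-y>s4; s4-x>s5; s4-y>s6; s5-x>s3; s5-y>s4; s6-x>s5; s6-y>s6

Because acceptance depends on a position counted from the end, the machine has to buffer the most recent 2 symbols. Make each state the string of the last up-to-2 symbols read; on input `x` shift the window left and append `x`. Accept when the buffered window has length 2 and begins with `x`.
7 states suffice.
        x   y  
>  s0   s1  s2 
   s1   s3  s4 
   s2   s5  s6 
 * s3   s3  s4 
 * s4   s5  s6 
   s5   s3  s4 
   s6   s5  s6 
(> = start, * = accepting)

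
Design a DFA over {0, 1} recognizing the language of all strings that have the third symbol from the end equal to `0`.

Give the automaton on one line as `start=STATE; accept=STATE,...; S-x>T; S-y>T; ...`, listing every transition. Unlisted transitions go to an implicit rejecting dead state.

start=A; accept=H,I,J,K; A-0>B; A-1>C; B-0>D; B-1>E; C-0>F; C-1>G; D-0>H; D-1>I; E-0>J; E-1>K; F-0>L; F-1>M; G-0>N; G-1>O; H-0>H; H-1>I; I-0>J; I-1>K; J-0>L; J-1>M; K-0>N; K-1>O; L-0>H; L-1>I; M-0>J; M-1>K; N-0>L; N-1>M; O-0>N; O-1>O

A DFA must remember the last 3 symbols (since which symbol is third-to-last isn't known until the input ends). Use one state per possible window of the last ≤3 symbols; accept from those whose window starts with `0`.
With 15 states:
       0  1 
>  A   B  C 
   B   D  E 
   C   F  G 
   D   H  I 
   E   J  K 
   F   L  M 
   G   N  O 
 * H   H  I 
 * I   J  K 
 * J   L  M 
 * K   N  O 
   L   H  I 
   M   J  K 
   N   L  M 
   O   N  O 
(> = start, * = accepting)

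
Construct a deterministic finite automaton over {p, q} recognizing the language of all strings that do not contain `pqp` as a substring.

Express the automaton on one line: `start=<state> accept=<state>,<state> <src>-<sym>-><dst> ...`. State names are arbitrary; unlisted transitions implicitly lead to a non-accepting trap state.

This is the complement of 'contains `pqp`'. Use the same substring-matching states — S0 through S3 holding how much of `pqp` has just been matched — but flip the accepting set: everything except the trap S3 accepts.
        p   q  
>* S0   S1  S0 
 * S1   S1  S2 
 * S2   S3  S0 
   S3   S3  S3 
(> = start, * = accepting)

start=S0 accept=S0,S1,S2 S0-p->S1 S0-q->S0 S1-p->S1 S1-q->S2 S2-p->S3 S2-q->S0 S3-p->S3 S3-q->S3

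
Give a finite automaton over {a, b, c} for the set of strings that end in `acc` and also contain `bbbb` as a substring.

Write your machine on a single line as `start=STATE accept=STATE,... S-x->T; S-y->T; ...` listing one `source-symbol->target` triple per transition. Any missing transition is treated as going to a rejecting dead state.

Handle the two conditions separately and then intersect. The first has 4 states tracking how much of the suffix `acc` has currently been matched; the second has 5 states tracking whether and how much of `bbbb` has been seen. A product state is a pair (one from each), accepting exactly when both do.
With 11 states:
          a    b    c  
>  q0     q1   q2   q0 
   q1     q1   q2   q3 
   q2     q1   q4   q0 
   q3     q1   q2   q5 
   q4     q1   q6   q0 
   q5     q1   q2   q0 
   q6     q1   q7   q0 
   q7     q8   q7   q7 
   q8     q8   q7   q9 
   q9     q8   q7  q10 
 * q10    q8   q7   q7 
(> = start, * = accepting)

start=q0; accept=q10; q0-a->q1; q0-b->q2; q0-c->q0; q1-a->q1; q1-b->q2; q1-c->q3; q2-a->q1; q2-b->q4; q2-c->q0; q3-a->q1; q3-b->q2; q3-c->q5; q4-a->q1; q4-b->q6; q4-c->q0; q5-a->q1; q5-b->q2; q5-c->q0; q6-a->q1; q6-b->q7; q6-c->q0; q7-a->q8; q7-b->q7; q7-c->q7; q8-a->q8; q8-b->q7; q8-c->q9; q9-a->q8; q9-b->q7; q9-c->q10; q10-a->q8; q10-b->q7; q10-c->q7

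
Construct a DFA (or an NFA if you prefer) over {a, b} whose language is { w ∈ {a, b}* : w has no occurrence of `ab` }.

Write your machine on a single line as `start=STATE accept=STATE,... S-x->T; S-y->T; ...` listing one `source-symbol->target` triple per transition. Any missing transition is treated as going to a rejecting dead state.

This is the complement of 'contains `ab`'. Use the same substring-matching states — q0 through q2 holding how much of `ab` has just been matched — but flip the accepting set: everything except the trap q2 accepts.
With 3 states:
        a   b  
>* q0   q1  q0 
 * q1   q1  q2 
   q2   q2  q2 
(> = start, * = accepting)

start=q0; accept=q0,q1; q0-a->q1; q0-b->q0; q1-a->q1; q1-b->q2; q2-a->q2; q2-b->q2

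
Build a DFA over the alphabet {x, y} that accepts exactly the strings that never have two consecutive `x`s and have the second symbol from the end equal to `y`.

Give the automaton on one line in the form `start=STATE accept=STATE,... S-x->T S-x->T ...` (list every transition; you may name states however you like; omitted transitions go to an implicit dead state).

Handle the two conditions separately and then intersect. The first has 3 states tracking partial matches of the forbidden pattern `xx`; the second has 7 states tracking the last 2 symbols read. A product state is a pair (one from each), accepting exactly when both do. After merging equivalent states the machine shrinks.
       x  y 
>  A   B  C 
   B   D  C 
   C   E  F 
   D   D  D 
 * E   D  C 
 * F   E  F 
(> = start, * = accepting)

start=A accept=E,F A-x->B A-y->C B-x->D B-y->C C-x->E C-y->F D-x->D D-y->D E-x->D E-y->C F-x->E F-y->F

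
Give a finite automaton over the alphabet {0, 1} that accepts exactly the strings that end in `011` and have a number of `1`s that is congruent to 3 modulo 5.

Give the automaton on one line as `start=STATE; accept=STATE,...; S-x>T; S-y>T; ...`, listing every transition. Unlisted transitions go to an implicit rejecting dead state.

start=q0; accept=q10; q0-0>q1; q0-1>q2; q1-0>q1; q1-1>q3; q2-0>q4; q2-1>q5; q3-0>q4; q3-1>q6; q4-0>q4; q4-1>q7; q5-0>q8; q5-1>q9; q6-0>q8; q6-1>q9; q7-0>q8; q7-1>q10; q8-0>q8; q8-1>q11; q9-0>q12; q9-1>q13; q10-0>q12; q10-1>q13; q11-0>q12; q11-1>q14; q12-0>q12; q12-1>q15; q13-0>q16; q13-1>q0; q14-0>q16; q14-1>q0; q15-0>q16; q15-1>q17; q16-0>q16; q16-1>q18; q17-0>q1; q17-1>q2; q18-0>q1; q18-1>q19; q19-0>q4; q19-1>q5

Build one automaton per condition and run them in lockstep. One (4 states) tracks how much of the suffix `011` has currently been matched; the other (5 states) tracks the count of `1`s modulo 5. Each combined state is a pair, one component from each; accept when both components accept.
20 states suffice.
          0    1  
>  q0     q1   q2 
   q1     q1   q3 
   q2     q4   q5 
   q3     q4   q6 
   q4     q4   q7 
   q5     q8   q9 
   q6     q8   q9 
   q7     q8  q10 
   q8     q8  q11 
   q9    q12  q13 
 * q10   q12  q13 
   q11   q12  q14 
   q12   q12  q15 
   q13   q16   q0 
   q14   q16   q0 
   q15   q16  q17 
   q16   q16  q18 
   q17    q1   q2 
   q18    q1  q19 
   q19    q4   q5 
(> = start, * = accepting)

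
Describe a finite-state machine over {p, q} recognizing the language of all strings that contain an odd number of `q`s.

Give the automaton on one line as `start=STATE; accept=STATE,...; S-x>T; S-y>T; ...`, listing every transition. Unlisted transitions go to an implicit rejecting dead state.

Keep the running count of `q`s modulo 2: each `q` advances along the cycle s0 → s1 → s0 while other symbols loop. Accept at s1.
        p   q  
>  s0   s0  s1 
 * s1   s1  s0 
(> = start, * = accepting)

start=s0; accept=s1; s0-p>s0; s0-q>s1; s1-p>s1; s1-q>s0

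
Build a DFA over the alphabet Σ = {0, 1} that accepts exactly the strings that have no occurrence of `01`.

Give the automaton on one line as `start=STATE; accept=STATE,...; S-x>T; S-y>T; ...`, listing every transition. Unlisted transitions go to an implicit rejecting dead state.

Track partial matches of the forbidden pattern `01`. State s2 is a dead state reached once `01` has occurred; every other state accepts. s0 means no part of `01` is currently matched.
        0   1  
>* s0   s1  s0 
 * s1   s1  s2 
   s2   s2  s2 
(> = start, * = accepting)

start=s0; accept=s0,s1; s0-0>s1; s0-1>s0; s1-0>s1; s1-1>s2; s2-0>s2; s2-1>s2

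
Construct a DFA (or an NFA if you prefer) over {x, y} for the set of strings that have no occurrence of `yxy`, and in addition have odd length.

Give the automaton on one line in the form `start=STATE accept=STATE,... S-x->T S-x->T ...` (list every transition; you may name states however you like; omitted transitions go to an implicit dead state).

start=S0 accept=S1,S2,S5 S0-x->S1 S0-y->S2 S1-x->S0 S1-y->S3 S2-x->S4 S2-y->S3 S3-x->S5 S3-y->S2 S4-x->S1 S4-y->S6 S5-x->S0 S5-y->S7 S6-x->S7 S6-y->S7 S7-x->S6 S7-y->S6

Build one automaton per condition and run them in lockstep. The first has 4 states tracking partial matches of the forbidden pattern `yxy`; the second has 2 states tracking the input length modulo 2. A product state is a pair (one from each), accepting exactly when both do.
With 8 states:
        x   y  
>  S0   S1  S2 
 * S1   S0  S3 
 * S2   S4  S3 
   S3   S5  S2 
   S4   S1  S6 
 * S5   S0  S7 
   S6   S7  S7 
   S7   S6  S6 
(> = start, * = accepting)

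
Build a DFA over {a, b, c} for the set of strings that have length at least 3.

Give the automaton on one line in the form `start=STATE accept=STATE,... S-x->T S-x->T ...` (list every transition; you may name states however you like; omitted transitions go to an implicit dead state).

Count input length up to 4: every symbol moves from q0 toward q4, which means 'more than 3' and absorbs. Accept from {q3, q4}.
With 5 states:
        a   b   c  
>  q0   q1  q1  q1 
   q1   q2  q2  q2 
   q2   q3  q3  q3 
 * q3   q4  q4  q4 
 * q4   q4  q4  q4 
(> = start, * = accepting)

start=q0 accept=q3,q4 q0-a->q1 q0-b->q1 q0-c->q1 q1-a->q2 q1-b->q2 q1-c->q2 q2-a->q3 q2-b->q3 q2-c->q3 q3-a->q4 q3-b->q4 q3-c->q4 q4-a->q4 q4-b->q4 q4-c->q4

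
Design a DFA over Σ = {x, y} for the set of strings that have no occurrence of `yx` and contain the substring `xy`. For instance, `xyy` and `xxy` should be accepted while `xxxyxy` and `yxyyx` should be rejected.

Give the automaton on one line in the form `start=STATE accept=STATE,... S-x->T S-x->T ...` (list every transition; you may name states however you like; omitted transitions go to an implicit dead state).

Handle the two conditions separately and then intersect. The first has 3 states tracking partial matches of the forbidden pattern `yx`; the second has 3 states tracking whether and how much of `xy` has been seen. A product state is a pair (one from each), accepting exactly when both do. Equivalent product states are then merged.
A 4-state machine:
        x   y  
>  S0   S1  S2 
   S1   S1  S3 
   S2   S2  S2 
 * S3   S2  S3 
(> = start, * = accepting)

start=S0 accept=S3 S0-x->S1 S0-y->S2 S1-x->S1 S1-y->S3 S2-x->S2 S2-y->S2 S3-x->S2 S3-y->S3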